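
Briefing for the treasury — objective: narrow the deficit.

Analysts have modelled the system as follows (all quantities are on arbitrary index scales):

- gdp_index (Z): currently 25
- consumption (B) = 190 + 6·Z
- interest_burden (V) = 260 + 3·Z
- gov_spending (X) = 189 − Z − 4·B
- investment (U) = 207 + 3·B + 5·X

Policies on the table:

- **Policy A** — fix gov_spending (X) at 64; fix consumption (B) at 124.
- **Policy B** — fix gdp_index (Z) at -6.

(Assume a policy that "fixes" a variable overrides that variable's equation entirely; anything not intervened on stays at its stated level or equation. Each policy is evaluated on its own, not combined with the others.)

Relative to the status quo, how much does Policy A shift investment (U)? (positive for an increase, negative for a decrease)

5652

Baseline:
  Z = 25
  B = 190 + 6·25 = 340
  X = 189 − 25 − 4·340 = -1196
  U = 207 + 3·340 + 5·(-1196) = -4753
Policy A (X := 64, B := 124):
  Z = 25
  B = 124
  X = 64
  U = 207 + 3·124 + 5·64 = 899
Change in U: 899 − (-4753) = 5652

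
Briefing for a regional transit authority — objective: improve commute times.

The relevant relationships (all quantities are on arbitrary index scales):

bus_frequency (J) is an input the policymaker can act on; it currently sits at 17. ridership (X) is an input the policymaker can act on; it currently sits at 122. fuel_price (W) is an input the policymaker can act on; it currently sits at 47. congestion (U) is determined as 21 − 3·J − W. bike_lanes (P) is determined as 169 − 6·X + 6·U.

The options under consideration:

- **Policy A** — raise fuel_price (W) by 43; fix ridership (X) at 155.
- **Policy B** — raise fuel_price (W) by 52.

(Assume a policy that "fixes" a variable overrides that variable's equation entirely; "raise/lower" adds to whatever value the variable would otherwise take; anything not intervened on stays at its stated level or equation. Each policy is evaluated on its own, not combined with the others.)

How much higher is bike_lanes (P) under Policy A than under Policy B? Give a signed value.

Policy A (W + 43, X := 155):
  J = 17
  X = 155
  W = 47 + 43 = 90
  U = 21 − 3·17 − 90 = -120
  P = 169 − 6·155 + 6·(-120) = -1481
Policy B (W + 52):
  J = 17
  X = 122
  W = 47 + 52 = 99
  U = 21 − 3·17 − 99 = -129
  P = 169 − 6·122 + 6·(-129) = -1337
P: -1481 − (-1337) = -144

-144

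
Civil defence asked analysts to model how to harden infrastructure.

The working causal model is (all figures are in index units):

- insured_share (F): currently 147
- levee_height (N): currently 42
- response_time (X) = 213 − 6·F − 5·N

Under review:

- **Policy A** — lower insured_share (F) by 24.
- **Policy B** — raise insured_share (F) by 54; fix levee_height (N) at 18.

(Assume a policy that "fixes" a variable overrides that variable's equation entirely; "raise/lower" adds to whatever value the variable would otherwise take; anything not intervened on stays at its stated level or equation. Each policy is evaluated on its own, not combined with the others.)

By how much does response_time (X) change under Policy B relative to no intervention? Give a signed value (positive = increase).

Baseline:
  F = 147
  N = 42
  X = 213 − 6·147 − 5·42 = -879
Policy B (F + 54, N := 18):
  F = 147 + 54 = 201
  N = 18
  X = 213 − 6·201 − 5·18 = -1083
Change in X: -1083 − (-879) = -204

-204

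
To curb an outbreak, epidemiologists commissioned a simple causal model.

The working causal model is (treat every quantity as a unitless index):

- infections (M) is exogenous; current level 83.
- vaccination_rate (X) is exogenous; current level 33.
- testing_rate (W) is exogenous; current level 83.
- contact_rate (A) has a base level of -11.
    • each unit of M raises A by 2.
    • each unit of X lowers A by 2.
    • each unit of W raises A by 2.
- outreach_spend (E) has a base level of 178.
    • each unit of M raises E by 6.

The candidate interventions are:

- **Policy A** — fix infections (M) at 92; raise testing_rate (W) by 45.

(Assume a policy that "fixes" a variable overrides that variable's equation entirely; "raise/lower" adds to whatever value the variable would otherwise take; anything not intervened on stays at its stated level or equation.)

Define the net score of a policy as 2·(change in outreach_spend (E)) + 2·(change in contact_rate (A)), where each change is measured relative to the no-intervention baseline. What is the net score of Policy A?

324

Baseline:
  M = 83
  X = 33
  W = 83
  A = -11 + 2·83 − 2·33 + 2·83 = 255
  E = 178 + 6·83 = 676
Policy A (M := 92, W + 45):
  M = 92
  X = 33
  W = 83 + 45 = 128
  A = -11 + 2·92 − 2·33 + 2·128 = 363
  E = 178 + 6·92 = 730
ΔE = 730 − 676 = 54; ΔA = 363 − 255 = 108
Score = 2·54 + 2·108 = 324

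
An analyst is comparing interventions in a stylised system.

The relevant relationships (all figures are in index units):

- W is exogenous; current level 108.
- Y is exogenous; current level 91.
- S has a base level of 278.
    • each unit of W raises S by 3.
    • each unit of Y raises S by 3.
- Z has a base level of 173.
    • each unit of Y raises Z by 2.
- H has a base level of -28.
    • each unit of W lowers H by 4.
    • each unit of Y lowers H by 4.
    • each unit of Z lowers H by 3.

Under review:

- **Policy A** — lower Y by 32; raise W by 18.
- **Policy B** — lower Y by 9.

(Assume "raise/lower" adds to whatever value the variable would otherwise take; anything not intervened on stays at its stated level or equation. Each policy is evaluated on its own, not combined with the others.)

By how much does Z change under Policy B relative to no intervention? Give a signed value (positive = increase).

Baseline:
  Y = 91
  Z = 173 + 2·91 = 355
Policy B (Y − 9):
  Y = 91 − 9 = 82
  Z = 173 + 2·82 = 337
Change in Z: 337 − 355 = -18

-18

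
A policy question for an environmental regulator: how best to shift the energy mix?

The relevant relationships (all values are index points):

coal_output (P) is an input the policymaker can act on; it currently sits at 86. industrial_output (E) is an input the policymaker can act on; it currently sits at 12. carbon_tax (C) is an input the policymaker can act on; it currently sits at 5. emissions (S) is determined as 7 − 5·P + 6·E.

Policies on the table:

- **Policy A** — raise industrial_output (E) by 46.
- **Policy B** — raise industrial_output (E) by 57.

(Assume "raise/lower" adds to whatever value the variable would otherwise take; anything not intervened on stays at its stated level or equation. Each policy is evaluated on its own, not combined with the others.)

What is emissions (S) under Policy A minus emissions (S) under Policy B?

-66

Policy A (E + 46):
  P = 86
  E = 12 + 46 = 58
  S = 7 − 5·86 + 6·58 = -75
Policy B (E + 57):
  P = 86
  E = 12 + 57 = 69
  S = 7 − 5·86 + 6·69 = -9
S: -75 − (-9) = -66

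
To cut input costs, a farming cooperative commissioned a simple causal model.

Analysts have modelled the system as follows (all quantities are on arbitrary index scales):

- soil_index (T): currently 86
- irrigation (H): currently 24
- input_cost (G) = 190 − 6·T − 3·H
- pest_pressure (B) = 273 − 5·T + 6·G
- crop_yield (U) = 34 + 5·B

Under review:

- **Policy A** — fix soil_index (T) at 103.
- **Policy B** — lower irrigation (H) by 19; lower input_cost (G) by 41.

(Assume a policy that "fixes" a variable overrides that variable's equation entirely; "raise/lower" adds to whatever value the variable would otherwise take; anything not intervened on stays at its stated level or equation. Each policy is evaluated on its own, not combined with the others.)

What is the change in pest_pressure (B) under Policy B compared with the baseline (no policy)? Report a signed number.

Baseline:
  T = 86
  H = 24
  G = 190 − 6·86 − 3·24 = -398
  B = 273 − 5·86 + 6·(-398) = -2545
Policy B (H − 19, G − 41):
  T = 86
  H = 24 − 19 = 5
  G = 190 − 6·86 − 3·5 (−41 from intervention) = -382
  B = 273 − 5·86 + 6·(-382) = -2449
Change in B: -2449 − (-2545) = 96

96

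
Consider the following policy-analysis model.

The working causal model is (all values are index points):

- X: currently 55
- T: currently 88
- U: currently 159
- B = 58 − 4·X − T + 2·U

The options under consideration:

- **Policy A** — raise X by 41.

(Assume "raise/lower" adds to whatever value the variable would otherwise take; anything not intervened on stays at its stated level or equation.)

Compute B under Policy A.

Policy A (X + 41):
  X = 55 + 41 = 96
  T = 88
  U = 159
  B = 58 − 4·96 − 88 + 2·159 = -96

-96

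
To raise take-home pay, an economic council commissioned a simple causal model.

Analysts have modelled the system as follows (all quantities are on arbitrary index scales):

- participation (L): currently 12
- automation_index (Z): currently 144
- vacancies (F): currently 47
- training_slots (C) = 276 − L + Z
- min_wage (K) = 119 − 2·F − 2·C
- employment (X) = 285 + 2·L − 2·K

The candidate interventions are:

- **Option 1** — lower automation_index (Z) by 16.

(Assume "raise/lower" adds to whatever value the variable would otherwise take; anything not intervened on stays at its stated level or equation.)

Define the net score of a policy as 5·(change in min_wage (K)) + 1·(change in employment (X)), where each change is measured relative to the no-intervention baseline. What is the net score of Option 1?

Baseline:
  L = 12
  Z = 144
  F = 47
  C = 276 − 12 + 144 = 408
  K = 119 − 2·47 − 2·408 = -791
  X = 285 + 2·12 − 2·(-791) = 1891
Option 1 (Z − 16):
  L = 12
  Z = 144 − 16 = 128
  F = 47
  C = 276 − 12 + 128 = 392
  K = 119 − 2·47 − 2·392 = -759
  X = 285 + 2·12 − 2·(-759) = 1827
ΔK = -759 − (-791) = 32; ΔX = 1827 − 1891 = -64
Score = 5·32 + 1·(-64) = 96

96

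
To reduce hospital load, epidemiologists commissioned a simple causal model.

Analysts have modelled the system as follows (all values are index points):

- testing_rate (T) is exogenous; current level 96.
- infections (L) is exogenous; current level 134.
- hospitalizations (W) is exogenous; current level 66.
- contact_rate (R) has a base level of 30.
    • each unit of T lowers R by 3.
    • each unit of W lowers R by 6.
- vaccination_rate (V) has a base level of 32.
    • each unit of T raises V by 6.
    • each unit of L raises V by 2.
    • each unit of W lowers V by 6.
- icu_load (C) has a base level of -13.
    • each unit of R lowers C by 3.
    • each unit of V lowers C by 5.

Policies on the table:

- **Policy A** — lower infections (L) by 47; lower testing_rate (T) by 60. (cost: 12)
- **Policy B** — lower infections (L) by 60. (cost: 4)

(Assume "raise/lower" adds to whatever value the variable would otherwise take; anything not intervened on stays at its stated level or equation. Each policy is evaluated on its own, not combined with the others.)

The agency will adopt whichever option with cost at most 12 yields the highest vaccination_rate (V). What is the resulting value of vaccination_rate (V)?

360

Policy A (L − 47, T − 60):
  T = 96 − 60 = 36
  L = 134 − 47 = 87
  W = 66
  V = 32 + 6·36 + 2·87 − 6·66 = 26
Policy B (L − 60):
  T = 96
  L = 134 − 60 = 74
  W = 66
  V = 32 + 6·96 + 2·74 − 6·66 = 360
Comparing — Policy A: V=26, Policy B: V=360. Highest is 360 (Policy B).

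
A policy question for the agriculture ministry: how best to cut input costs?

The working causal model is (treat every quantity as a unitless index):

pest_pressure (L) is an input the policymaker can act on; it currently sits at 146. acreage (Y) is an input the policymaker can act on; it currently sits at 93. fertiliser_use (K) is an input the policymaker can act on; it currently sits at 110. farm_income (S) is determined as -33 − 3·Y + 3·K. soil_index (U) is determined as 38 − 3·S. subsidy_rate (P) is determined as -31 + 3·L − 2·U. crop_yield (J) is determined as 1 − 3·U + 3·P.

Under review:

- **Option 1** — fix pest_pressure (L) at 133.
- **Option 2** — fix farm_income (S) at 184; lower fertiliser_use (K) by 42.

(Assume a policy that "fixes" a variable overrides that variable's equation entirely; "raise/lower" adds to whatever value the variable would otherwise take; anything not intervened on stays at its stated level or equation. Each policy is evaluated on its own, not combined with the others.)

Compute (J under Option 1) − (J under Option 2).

Option 1 (L := 133):
  L = 133
  Y = 93
  K = 110
  S = -33 − 3·93 + 3·110 = 18
  U = 38 − 3·18 = -16
  P = -31 + 3·133 − 2·(-16) = 400
  J = 1 − 3·(-16) + 3·400 = 1249
Option 2 (S := 184, K − 42):
  L = 146
  Y = 93
  K = 110 − 42 = 68
  S = 184
  U = 38 − 3·184 = -514
  P = -31 + 3·146 − 2·(-514) = 1435
  J = 1 − 3·(-514) + 3·1435 = 5848
J: 1249 − 5848 = -4599

-4599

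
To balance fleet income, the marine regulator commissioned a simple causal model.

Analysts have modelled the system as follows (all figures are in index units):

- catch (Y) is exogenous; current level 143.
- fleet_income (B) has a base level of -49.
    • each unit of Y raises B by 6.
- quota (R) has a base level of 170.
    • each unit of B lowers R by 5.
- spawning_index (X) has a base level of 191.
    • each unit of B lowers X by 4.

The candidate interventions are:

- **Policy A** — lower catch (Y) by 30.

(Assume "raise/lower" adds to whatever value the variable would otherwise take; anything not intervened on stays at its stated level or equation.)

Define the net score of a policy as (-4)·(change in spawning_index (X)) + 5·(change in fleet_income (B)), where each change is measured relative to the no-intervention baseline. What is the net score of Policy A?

-3780

Baseline:
  Y = 143
  B = -49 + 6·143 = 809
  X = 191 − 4·809 = -3045
Policy A (Y − 30):
  Y = 143 − 30 = 113
  B = -49 + 6·113 = 629
  X = 191 − 4·629 = -2325
ΔX = -2325 − (-3045) = 720; ΔB = 629 − 809 = -180
Score = (-4)·720 + 5·(-180) = -3780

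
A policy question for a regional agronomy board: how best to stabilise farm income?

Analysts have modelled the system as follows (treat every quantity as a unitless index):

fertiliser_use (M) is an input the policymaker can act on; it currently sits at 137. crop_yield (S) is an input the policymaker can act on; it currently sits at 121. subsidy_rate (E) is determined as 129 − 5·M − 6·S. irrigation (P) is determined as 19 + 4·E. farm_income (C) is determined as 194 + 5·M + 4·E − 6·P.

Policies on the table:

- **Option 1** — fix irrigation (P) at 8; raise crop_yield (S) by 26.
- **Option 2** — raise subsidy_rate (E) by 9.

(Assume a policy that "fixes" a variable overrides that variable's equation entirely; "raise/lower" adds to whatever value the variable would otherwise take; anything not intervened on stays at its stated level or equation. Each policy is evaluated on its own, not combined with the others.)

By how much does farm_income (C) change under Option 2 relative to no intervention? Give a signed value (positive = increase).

Baseline:
  M = 137
  S = 121
  E = 129 − 5·137 − 6·121 = -1282
  P = 19 + 4·(-1282) = -5109
  C = 194 + 5·137 + 4·(-1282) − 6·(-5109) = 26405
Option 2 (E + 9):
  M = 137
  S = 121
  E = 129 − 5·137 − 6·121 (+9 from intervention) = -1273
  P = 19 + 4·(-1273) = -5073
  C = 194 + 5·137 + 4·(-1273) − 6·(-5073) = 26225
Change in C: 26225 − 26405 = -180

-180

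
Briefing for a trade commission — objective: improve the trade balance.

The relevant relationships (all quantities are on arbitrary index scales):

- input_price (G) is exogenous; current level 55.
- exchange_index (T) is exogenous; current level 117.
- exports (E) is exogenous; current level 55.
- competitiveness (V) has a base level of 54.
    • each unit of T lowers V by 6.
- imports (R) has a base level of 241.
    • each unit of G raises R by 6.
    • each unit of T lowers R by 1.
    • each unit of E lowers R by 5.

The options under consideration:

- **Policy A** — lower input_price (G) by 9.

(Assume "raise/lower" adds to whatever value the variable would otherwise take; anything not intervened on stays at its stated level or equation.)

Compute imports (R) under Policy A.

125

Policy A (G − 9):
  G = 55 − 9 = 46
  T = 117
  E = 55
  R = 241 + 6·46 − 117 − 5·55 = 125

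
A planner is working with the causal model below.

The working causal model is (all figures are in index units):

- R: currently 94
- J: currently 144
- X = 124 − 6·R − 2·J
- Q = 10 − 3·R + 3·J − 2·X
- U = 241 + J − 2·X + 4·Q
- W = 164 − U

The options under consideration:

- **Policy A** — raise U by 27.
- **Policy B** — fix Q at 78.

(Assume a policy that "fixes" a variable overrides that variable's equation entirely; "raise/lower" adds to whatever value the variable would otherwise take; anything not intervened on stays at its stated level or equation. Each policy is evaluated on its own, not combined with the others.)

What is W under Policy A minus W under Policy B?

-6179

Policy A (U + 27):
  R = 94
  J = 144
  X = 124 − 6·94 − 2·144 = -728
  Q = 10 − 3·94 + 3·144 − 2·(-728) = 1616
  U = 241 + 144 − 2·(-728) + 4·1616 (+27 from intervention) = 8332
  W = 164 − 8332 = -8168
Policy B (Q := 78):
  R = 94
  J = 144
  X = 124 − 6·94 − 2·144 = -728
  Q = 78
  U = 241 + 144 − 2·(-728) + 4·78 = 2153
  W = 164 − 2153 = -1989
W: -8168 − (-1989) = -6179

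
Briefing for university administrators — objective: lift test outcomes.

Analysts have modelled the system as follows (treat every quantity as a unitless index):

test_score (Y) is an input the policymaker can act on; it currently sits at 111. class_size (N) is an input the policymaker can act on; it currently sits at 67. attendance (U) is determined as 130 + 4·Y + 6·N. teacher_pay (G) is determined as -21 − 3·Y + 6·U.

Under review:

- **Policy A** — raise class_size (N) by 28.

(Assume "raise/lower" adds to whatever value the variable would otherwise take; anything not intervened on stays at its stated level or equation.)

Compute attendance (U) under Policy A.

Policy A (N + 28):
  Y = 111
  N = 67 + 28 = 95
  U = 130 + 4·111 + 6·95 = 1144

1144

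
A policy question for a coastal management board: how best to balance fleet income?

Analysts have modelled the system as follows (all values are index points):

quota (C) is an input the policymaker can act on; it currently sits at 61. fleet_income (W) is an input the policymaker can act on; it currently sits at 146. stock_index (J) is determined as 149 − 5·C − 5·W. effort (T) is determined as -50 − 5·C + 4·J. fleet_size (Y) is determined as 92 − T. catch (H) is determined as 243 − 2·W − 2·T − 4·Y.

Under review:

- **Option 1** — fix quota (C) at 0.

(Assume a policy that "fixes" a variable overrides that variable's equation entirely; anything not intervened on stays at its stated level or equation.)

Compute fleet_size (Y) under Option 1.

2466

Option 1 (C := 0):
  C = 0
  W = 146
  J = 149 − 5·0 − 5·146 = -581
  T = -50 − 5·0 + 4·(-581) = -2374
  Y = 92 − (-2374) = 2466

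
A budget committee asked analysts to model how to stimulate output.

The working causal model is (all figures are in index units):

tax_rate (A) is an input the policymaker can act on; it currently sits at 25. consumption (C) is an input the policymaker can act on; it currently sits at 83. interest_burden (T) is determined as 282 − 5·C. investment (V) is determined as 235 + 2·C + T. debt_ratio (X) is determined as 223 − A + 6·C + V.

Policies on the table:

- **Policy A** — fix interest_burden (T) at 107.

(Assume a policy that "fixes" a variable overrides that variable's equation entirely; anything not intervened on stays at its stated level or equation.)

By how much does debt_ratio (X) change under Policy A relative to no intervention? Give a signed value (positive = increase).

240

Baseline:
  A = 25
  C = 83
  T = 282 − 5·83 = -133
  V = 235 + 2·83 + (-133) = 268
  X = 223 − 25 + 6·83 + 268 = 964
Policy A (T := 107):
  A = 25
  C = 83
  T = 107
  V = 235 + 2·83 + 107 = 508
  X = 223 − 25 + 6·83 + 508 = 1204
Change in X: 1204 − 964 = 240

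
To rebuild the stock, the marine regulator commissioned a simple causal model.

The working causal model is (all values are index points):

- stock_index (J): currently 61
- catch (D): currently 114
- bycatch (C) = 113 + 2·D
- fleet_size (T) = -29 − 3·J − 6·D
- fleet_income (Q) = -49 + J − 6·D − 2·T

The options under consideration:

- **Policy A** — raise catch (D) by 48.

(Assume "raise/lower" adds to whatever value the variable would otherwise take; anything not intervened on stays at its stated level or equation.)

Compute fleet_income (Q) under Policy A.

1408

Policy A (D + 48):
  J = 61
  D = 114 + 48 = 162
  T = -29 − 3·61 − 6·162 = -1184
  Q = -49 + 61 − 6·162 − 2·(-1184) = 1408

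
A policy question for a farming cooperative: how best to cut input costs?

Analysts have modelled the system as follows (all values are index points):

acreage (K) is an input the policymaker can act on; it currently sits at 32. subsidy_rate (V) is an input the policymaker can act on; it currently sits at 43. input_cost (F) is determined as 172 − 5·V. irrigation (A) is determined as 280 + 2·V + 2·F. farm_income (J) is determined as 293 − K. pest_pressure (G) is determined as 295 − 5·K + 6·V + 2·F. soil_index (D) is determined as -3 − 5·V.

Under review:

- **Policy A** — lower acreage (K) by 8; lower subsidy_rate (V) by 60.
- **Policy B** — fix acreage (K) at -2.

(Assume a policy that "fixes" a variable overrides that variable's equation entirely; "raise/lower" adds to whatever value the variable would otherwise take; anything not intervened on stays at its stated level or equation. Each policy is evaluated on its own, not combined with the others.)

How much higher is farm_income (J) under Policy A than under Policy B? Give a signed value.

Policy A (K − 8, V − 60):
  K = 32 − 8 = 24
  J = 293 − 24 = 269
Policy B (K := -2):
  K = -2
  J = 293 − (-2) = 295
J: 269 − 295 = -26

-26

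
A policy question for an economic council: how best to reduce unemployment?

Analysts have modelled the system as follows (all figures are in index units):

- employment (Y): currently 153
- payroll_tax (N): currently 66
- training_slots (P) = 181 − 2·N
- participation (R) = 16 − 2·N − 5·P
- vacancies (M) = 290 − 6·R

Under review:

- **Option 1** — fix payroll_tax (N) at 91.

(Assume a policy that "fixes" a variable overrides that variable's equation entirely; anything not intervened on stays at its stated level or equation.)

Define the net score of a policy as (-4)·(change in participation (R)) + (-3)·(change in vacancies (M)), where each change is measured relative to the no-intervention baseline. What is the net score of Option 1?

2800

Baseline:
  N = 66
  P = 181 − 2·66 = 49
  R = 16 − 2·66 − 5·49 = -361
  M = 290 − 6·(-361) = 2456
Option 1 (N := 91):
  N = 91
  P = 181 − 2·91 = -1
  R = 16 − 2·91 − 5·(-1) = -161
  M = 290 − 6·(-161) = 1256
ΔR = -161 − (-361) = 200; ΔM = 1256 − 2456 = -1200
Score = (-4)·200 + (-3)·(-1200) = 2800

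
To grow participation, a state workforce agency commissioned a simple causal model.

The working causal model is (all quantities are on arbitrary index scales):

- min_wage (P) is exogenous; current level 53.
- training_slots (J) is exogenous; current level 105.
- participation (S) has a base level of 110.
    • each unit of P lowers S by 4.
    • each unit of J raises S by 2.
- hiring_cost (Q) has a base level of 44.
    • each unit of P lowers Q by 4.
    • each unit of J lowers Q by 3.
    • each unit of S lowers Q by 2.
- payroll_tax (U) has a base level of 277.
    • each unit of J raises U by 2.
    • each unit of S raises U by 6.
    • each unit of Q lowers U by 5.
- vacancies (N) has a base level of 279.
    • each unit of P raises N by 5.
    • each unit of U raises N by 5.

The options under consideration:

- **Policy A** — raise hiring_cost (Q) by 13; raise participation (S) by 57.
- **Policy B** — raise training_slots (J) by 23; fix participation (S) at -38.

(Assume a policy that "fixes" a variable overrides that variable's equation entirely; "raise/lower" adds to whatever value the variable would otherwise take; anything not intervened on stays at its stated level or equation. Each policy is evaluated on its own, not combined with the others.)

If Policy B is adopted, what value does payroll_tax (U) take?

Policy B (J + 23, S := -38):
  P = 53
  J = 105 + 23 = 128
  S = -38
  Q = 44 − 4·53 − 3·128 − 2·(-38) = -476
  U = 277 + 2·128 + 6·(-38) − 5·(-476) = 2685

2685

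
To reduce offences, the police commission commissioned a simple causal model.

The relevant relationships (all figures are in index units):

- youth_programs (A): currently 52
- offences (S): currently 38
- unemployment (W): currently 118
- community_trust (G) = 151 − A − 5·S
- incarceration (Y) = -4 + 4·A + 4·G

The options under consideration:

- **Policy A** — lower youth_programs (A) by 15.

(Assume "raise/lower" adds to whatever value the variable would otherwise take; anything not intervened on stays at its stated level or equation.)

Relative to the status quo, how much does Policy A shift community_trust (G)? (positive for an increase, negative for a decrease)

15

Baseline:
  A = 52
  S = 38
  G = 151 − 52 − 5·38 = -91
Policy A (A − 15):
  A = 52 − 15 = 37
  S = 38
  G = 151 − 37 − 5·38 = -76
Change in G: -76 − (-91) = 15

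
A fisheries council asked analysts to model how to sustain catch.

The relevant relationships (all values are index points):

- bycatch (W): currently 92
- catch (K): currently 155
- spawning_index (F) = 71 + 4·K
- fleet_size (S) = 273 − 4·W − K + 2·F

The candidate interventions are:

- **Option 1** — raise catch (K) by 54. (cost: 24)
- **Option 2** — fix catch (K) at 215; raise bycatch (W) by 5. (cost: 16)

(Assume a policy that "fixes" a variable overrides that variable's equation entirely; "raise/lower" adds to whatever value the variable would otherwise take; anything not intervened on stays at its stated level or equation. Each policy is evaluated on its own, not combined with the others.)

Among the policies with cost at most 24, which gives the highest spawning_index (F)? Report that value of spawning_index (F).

Option 1 (K + 54):
  K = 155 + 54 = 209
  F = 71 + 4·209 = 907
Option 2 (K := 215, W + 5):
  K = 215
  F = 71 + 4·215 = 931
Comparing — Option 1: F=907, Option 2: F=931. Highest is 931 (Option 2).

931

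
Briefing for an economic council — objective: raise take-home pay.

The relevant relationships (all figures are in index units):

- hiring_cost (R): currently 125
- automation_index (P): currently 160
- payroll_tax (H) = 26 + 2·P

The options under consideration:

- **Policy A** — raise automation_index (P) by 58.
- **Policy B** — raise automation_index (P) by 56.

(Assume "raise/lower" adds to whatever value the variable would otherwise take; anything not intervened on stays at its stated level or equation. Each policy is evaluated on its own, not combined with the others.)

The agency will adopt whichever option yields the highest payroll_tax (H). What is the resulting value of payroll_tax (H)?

462

Policy A (P + 58):
  P = 160 + 58 = 218
  H = 26 + 2·218 = 462
Policy B (P + 56):
  P = 160 + 56 = 216
  H = 26 + 2·216 = 458
Comparing — Policy A: H=462, Policy B: H=458. Highest is 462 (Policy A).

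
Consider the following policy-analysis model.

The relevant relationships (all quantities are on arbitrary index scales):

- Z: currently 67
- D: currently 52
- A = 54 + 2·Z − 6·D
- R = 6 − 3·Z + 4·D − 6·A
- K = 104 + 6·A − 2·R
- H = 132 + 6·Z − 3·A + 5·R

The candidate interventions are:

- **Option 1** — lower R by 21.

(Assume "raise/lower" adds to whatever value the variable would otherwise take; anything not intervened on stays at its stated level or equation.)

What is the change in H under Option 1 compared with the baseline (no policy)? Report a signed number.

-105

Baseline:
  Z = 67
  D = 52
  A = 54 + 2·67 − 6·52 = -124
  R = 6 − 3·67 + 4·52 − 6·(-124) = 757
  H = 132 + 6·67 − 3·(-124) + 5·757 = 4691
Option 1 (R − 21):
  Z = 67
  D = 52
  A = 54 + 2·67 − 6·52 = -124
  R = 6 − 3·67 + 4·52 − 6·(-124) (−21 from intervention) = 736
  H = 132 + 6·67 − 3·(-124) + 5·736 = 4586
Change in H: 4586 − 4691 = -105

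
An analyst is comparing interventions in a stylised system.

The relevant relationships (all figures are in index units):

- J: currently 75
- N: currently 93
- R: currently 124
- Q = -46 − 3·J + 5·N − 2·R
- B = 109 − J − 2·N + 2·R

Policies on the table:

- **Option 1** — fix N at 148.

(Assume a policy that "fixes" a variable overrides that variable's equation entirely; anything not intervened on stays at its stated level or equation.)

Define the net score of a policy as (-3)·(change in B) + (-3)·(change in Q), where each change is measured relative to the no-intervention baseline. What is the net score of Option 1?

Baseline:
  J = 75
  N = 93
  R = 124
  Q = -46 − 3·75 + 5·93 − 2·124 = -54
  B = 109 − 75 − 2·93 + 2·124 = 96
Option 1 (N := 148):
  J = 75
  N = 148
  R = 124
  Q = -46 − 3·75 + 5·148 − 2·124 = 221
  B = 109 − 75 − 2·148 + 2·124 = -14
ΔB = -14 − 96 = -110; ΔQ = 221 − (-54) = 275
Score = (-3)·(-110) + (-3)·275 = -495

-495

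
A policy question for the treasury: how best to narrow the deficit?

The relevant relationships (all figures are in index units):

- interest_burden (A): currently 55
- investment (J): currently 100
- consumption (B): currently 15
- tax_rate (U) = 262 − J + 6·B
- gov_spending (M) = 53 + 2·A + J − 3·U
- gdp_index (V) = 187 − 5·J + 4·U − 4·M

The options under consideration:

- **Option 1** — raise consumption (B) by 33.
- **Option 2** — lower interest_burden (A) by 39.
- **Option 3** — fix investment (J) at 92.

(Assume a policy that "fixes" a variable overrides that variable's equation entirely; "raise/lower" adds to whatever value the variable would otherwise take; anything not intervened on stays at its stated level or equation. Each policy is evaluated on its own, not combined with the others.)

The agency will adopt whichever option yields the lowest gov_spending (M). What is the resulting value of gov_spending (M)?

-1087

Option 1 (B + 33):
  A = 55
  J = 100
  B = 15 + 33 = 48
  U = 262 − 100 + 6·48 = 450
  M = 53 + 2·55 + 100 − 3·450 = -1087
Option 2 (A − 39):
  A = 55 − 39 = 16
  J = 100
  B = 15
  U = 262 − 100 + 6·15 = 252
  M = 53 + 2·16 + 100 − 3·252 = -571
Option 3 (J := 92):
  A = 55
  J = 92
  B = 15
  U = 262 − 92 + 6·15 = 260
  M = 53 + 2·55 + 92 − 3·260 = -525
Comparing — Option 1: M=-1087, Option 2: M=-571, Option 3: M=-525. Lowest is -1087 (Option 1).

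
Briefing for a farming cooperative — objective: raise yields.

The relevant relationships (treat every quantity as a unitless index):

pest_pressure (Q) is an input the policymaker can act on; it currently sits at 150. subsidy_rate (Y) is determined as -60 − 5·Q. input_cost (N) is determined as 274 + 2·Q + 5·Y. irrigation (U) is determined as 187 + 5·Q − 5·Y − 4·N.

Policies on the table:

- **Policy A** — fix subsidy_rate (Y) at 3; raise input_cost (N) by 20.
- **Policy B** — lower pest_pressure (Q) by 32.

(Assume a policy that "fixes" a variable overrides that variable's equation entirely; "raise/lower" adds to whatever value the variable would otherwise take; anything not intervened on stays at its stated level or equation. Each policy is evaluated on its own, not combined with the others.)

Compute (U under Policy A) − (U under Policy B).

-16501

Policy A (Y := 3, N + 20):
  Q = 150
  Y = 3
  N = 274 + 2·150 + 5·3 (+20 from intervention) = 609
  U = 187 + 5·150 − 5·3 − 4·609 = -1514
Policy B (Q − 32):
  Q = 150 − 32 = 118
  Y = -60 − 5·118 = -650
  N = 274 + 2·118 + 5·(-650) = -2740
  U = 187 + 5·118 − 5·(-650) − 4·(-2740) = 14987
U: -1514 − 14987 = -16501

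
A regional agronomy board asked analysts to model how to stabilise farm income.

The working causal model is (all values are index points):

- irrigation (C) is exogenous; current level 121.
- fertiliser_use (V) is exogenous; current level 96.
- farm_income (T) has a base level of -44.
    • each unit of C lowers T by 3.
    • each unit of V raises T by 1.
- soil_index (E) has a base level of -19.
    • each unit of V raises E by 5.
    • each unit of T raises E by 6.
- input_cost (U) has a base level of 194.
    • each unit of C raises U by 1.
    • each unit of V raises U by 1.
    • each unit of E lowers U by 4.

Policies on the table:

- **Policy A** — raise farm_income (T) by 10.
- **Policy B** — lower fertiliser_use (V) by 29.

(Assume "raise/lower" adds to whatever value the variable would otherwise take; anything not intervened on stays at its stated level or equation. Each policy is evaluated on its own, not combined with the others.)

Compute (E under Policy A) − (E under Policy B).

Policy A (T + 10):
  C = 121
  V = 96
  T = -44 − 3·121 + 96 (+10 from intervention) = -301
  E = -19 + 5·96 + 6·(-301) = -1345
Policy B (V − 29):
  C = 121
  V = 96 − 29 = 67
  T = -44 − 3·121 + 67 = -340
  E = -19 + 5·67 + 6·(-340) = -1724
E: -1345 − (-1724) = 379

379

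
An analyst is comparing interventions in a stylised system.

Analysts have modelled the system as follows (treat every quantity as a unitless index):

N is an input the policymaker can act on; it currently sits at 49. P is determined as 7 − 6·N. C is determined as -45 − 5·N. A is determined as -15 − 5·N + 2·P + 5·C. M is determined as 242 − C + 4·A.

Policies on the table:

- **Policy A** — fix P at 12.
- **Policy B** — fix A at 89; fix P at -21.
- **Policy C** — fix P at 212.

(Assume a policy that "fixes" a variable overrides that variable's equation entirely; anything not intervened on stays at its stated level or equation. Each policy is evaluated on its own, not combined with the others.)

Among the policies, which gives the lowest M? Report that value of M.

Policy A (P := 12):
  N = 49
  P = 12
  C = -45 − 5·49 = -290
  A = -15 − 5·49 + 2·12 + 5·(-290) = -1686
  M = 242 − (-290) + 4·(-1686) = -6212
Policy B (A := 89, P := -21):
  N = 49
  P = -21
  C = -45 − 5·49 = -290
  A = 89
  M = 242 − (-290) + 4·89 = 888
Policy C (P := 212):
  N = 49
  P = 212
  C = -45 − 5·49 = -290
  A = -15 − 5·49 + 2·212 + 5·(-290) = -1286
  M = 242 − (-290) + 4·(-1286) = -4612
Comparing — Policy A: M=-6212, Policy B: M=888, Policy C: M=-4612. Lowest is -6212 (Policy A).

-6212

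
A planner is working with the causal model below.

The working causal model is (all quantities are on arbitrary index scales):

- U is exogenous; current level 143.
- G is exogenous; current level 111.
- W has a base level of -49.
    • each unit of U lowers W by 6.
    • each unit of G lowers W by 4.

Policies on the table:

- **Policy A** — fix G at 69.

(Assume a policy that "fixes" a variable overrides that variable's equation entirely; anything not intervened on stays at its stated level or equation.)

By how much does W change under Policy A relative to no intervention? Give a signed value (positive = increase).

168

Baseline:
  U = 143
  G = 111
  W = -49 − 6·143 − 4·111 = -1351
Policy A (G := 69):
  U = 143
  G = 69
  W = -49 − 6·143 − 4·69 = -1183
Change in W: -1183 − (-1351) = 168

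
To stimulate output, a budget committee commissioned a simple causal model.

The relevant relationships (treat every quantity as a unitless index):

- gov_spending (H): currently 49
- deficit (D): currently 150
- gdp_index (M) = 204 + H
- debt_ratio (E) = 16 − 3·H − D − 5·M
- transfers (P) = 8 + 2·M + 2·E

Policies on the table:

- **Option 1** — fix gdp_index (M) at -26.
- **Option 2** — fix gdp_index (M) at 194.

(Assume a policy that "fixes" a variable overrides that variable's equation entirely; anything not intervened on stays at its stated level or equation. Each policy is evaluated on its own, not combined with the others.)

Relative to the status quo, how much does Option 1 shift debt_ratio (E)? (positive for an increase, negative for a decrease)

1395

Baseline:
  H = 49
  D = 150
  M = 204 + 49 = 253
  E = 16 − 3·49 − 150 − 5·253 = -1546
Option 1 (M := -26):
  H = 49
  D = 150
  M = -26
  E = 16 − 3·49 − 150 − 5·(-26) = -151
Change in E: -151 − (-1546) = 1395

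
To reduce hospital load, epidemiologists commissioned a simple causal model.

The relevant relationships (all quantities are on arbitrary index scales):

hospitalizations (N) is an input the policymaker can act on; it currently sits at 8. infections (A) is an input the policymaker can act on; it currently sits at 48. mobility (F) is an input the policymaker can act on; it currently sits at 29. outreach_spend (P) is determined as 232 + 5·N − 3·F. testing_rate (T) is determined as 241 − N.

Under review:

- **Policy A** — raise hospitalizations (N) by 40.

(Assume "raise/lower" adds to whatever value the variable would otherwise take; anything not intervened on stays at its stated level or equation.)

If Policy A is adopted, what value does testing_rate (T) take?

Policy A (N + 40):
  N = 8 + 40 = 48
  T = 241 − 48 = 193

193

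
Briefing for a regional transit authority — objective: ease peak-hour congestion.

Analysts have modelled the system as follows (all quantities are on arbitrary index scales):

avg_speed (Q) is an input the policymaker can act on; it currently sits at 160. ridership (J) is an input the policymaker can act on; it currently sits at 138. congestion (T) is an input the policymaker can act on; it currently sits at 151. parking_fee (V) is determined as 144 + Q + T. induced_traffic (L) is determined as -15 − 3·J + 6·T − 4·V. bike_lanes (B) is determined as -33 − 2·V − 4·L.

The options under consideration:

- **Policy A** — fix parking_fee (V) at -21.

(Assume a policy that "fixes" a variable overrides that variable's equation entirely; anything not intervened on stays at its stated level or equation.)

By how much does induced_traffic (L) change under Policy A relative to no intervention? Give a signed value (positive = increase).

Baseline:
  Q = 160
  J = 138
  T = 151
  V = 144 + 160 + 151 = 455
  L = -15 − 3·138 + 6·151 − 4·455 = -1343
Policy A (V := -21):
  Q = 160
  J = 138
  T = 151
  V = -21
  L = -15 − 3·138 + 6·151 − 4·(-21) = 561
Change in L: 561 − (-1343) = 1904

1904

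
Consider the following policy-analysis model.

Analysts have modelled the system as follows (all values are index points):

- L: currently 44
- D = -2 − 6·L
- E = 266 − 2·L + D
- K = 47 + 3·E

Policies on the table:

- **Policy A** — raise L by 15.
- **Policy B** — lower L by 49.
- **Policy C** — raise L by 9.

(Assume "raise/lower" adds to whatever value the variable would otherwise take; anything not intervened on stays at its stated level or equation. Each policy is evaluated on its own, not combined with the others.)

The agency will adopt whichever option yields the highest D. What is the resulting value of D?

28

Policy A (L + 15):
  L = 44 + 15 = 59
  D = -2 − 6·59 = -356
Policy B (L − 49):
  L = 44 − 49 = -5
  D = -2 − 6·(-5) = 28
Policy C (L + 9):
  L = 44 + 9 = 53
  D = -2 − 6·53 = -320
Comparing — Policy A: D=-356, Policy B: D=28, Policy C: D=-320. Highest is 28 (Policy B).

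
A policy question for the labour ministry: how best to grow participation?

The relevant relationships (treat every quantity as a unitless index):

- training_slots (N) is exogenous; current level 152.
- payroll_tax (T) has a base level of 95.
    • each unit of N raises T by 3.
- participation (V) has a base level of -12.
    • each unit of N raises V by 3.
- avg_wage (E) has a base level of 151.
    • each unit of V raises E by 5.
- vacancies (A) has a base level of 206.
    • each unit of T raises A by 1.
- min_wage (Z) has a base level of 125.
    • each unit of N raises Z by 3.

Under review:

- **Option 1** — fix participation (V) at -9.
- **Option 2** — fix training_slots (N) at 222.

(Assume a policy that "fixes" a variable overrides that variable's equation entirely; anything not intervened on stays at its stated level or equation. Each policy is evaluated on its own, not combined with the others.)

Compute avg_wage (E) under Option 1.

Option 1 (V := -9):
  N = 152
  V = -9
  E = 151 + 5·(-9) = 106

106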